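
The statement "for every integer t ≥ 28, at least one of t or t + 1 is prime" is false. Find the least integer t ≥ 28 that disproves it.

t = 32

The first 4 eligible values, up to t = 31, all satisfy the conclusion.
t = 32: 32 = 2 × 16; 33 = 3 × 11 — both composite.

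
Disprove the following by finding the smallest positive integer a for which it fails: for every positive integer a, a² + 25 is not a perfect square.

We need the least positive integer a for which a² + 25 is a perfect square.
The first 11 eligible values, up to a = 11, all satisfy the conclusion.
a = 12: 12² + 25 = 169 = 13², a perfect square.

a = 12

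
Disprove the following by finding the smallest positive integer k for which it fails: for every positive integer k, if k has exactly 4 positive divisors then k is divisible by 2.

k = 15

Check each positive integer k in order until k has exactly 4 positive divisors but k is not divisible by 2.
k = 6: τ(6) = 4; 6 mod 2 = 0.
k = 8: τ(8) = 4; 8 mod 2 = 0.
k = 10: τ(10) = 4; 10 mod 2 = 0.
k = 14: τ(14) = 4; 14 mod 2 = 0.
k = 15: τ(15) = 4; 15 mod 2 = 1.
So k = 15 is the smallest counterexample.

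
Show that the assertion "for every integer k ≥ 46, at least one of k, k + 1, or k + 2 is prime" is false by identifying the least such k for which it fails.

A counterexample is any integer k ≥ 46 such that k, k + 1, k + 2 are all composite; we check each in order.
k = 46: 47 is prime.
k = 47: 47 is prime.
k = 48: 48 = 2 × 24; 49 = 7 × 7; 50 = 2 × 25 — all composite.
So k = 48 is the smallest counterexample.

k = 48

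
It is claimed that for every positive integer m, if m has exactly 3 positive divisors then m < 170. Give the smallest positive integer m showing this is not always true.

A counterexample is any positive integer m such that m has exactly 3 positive divisors but the claim fails; we check each in order.
For m = 4, 9, 25, 49, 121, 169 the conclusion holds.
m = 289: τ(289) = 3; 289 ≥ 170.
Hence m = 289 is a counterexample.

m = 289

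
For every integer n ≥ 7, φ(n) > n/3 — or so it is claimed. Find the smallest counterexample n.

n = 12

Check each integer n ≥ 7 in order until the claim fails.
For n = 7, 8, 9, 10, 11 the conclusion holds.
n = 12: φ(12) = 4 and 12/3 = 4, so φ(12) ≤ 12/3.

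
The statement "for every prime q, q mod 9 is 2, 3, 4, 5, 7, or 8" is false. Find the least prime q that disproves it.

q = 19

We need the least prime q for which the claim fails.
q = 2: 2 mod 9 = 2.
q = 3: 3 mod 9 = 3.
q = 5: 5 mod 9 = 5.
q = 7: 7 mod 9 = 7.
q = 11: 11 mod 9 = 2.
q = 13: 13 mod 9 = 4.
q = 17: 17 mod 9 = 8.
q = 19: 19 mod 9 = 1 — not in {2, 3, 4, 5, 7, 8}.
So q = 19 is the smallest counterexample.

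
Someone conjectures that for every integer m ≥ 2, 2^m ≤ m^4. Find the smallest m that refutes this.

Check each integer m ≥ 2 in order until 2^m > m^4.
The first 15 eligible values, up to m = 16, all satisfy the conclusion.
m = 17: 2^m = 131072 and m^4 = 83521, so 131072 > 83521.

m = 17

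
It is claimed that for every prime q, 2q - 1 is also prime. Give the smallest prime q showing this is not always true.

We need the least prime q for which 2q - 1 is not prime.
q = 2: 2q - 1 = 3, prime.
q = 3: 2q - 1 = 5, prime.
q = 5: 2q - 1 = 9 = 3 × 3, not prime.
Thus q = 5 disproves the claim, and no smaller q works.

q = 5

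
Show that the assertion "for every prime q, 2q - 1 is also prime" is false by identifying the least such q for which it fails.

q = 5

We need the least prime q for which 2q - 1 is not prime.
For q = 2, 3 the conclusion holds.
q = 5: 2q - 1 = 9 = 3 × 3, not prime.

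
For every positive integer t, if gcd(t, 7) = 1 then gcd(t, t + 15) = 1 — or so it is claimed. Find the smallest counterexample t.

For t = 1, 2 the conclusion holds.
t = 3: gcd(3, 18) = 3.
Hence t = 3 is a counterexample.

t = 3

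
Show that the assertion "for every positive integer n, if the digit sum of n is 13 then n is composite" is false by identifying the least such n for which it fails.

We need the least positive integer n for which the digit sum of n is 13 but n is prime.
For n = 49, 58 the conclusion holds.
n = 67: digit sum 13; 67 is prime, not composite.
Thus n = 67 disproves the claim, and no smaller n works.

n = 67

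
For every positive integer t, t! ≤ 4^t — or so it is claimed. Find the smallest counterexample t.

We need the least positive integer t for which t! > 4^t.
t = 1: t! = 1 and 4^t = 4, so 1 ≤ 4.
t = 2: t! = 2 and 4^t = 16, so 2 ≤ 16.
t = 3: t! = 6 and 4^t = 64, so 6 ≤ 64.
t = 4: t! = 24 and 4^t = 256, so 24 ≤ 256.
t = 5: t! = 120 and 4^t = 1024, so 120 ≤ 1024.
t = 6: t! = 720 and 4^t = 4096, so 720 ≤ 4096.
t = 7: t! = 5040 and 4^t = 16384, so 5040 ≤ 16384.
t = 8: t! = 40320 and 4^t = 65536, so 40320 ≤ 65536.
t = 9: t! = 362880 and 4^t = 262144, so 362880 > 262144.

t = 9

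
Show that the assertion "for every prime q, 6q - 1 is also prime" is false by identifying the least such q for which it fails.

A counterexample is any prime q such that 6q - 1 is not prime; we check each in order.
q = 2: 6q - 1 = 11, prime.
q = 3: 6q - 1 = 17, prime.
q = 5: 6q - 1 = 29, prime.
q = 7: 6q - 1 = 41, prime.
q = 11: 6q - 1 = 65 = 5 × 13, not prime.
Thus q = 11 disproves the claim, and no smaller q works.

q = 11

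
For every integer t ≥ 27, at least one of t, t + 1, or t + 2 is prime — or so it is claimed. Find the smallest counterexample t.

t = 32

Check each integer t ≥ 27 in order until t, t + 1, t + 2 are all composite.
t = 27: 29 is prime.
t = 28: 29 is prime.
t = 29: 29 is prime.
t = 30: 31 is prime.
t = 31: 31 is prime.
t = 32: 32 = 2 × 16; 33 = 3 × 11; 34 = 2 × 17 — all composite.
Hence t = 32 is a counterexample.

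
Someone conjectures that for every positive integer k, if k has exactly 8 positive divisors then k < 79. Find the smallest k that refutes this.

k = 88

Check each positive integer k in order until k has exactly 8 positive divisors but the claim fails.
The first 9 eligible values, up to k = 78, all satisfy the conclusion.
k = 88: τ(88) = 8; 88 ≥ 79.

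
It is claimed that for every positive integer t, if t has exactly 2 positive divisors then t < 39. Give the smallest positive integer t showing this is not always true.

For t = 2, 3, 5, 7, …, 29, 31, 37 the conclusion holds.
t = 41: τ(41) = 2; 41 ≥ 39.

t = 41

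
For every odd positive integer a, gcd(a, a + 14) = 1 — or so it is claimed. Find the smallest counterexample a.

a = 7

Check each odd positive integer a in order until gcd(a, a + 14) > 1.
a = 1: gcd(1, 15) = 1.
a = 3: gcd(3, 17) = 1.
a = 5: gcd(5, 19) = 1.
a = 7: gcd(7, 21) = 7.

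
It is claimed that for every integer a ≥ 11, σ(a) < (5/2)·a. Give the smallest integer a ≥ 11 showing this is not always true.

Check each integer a ≥ 11 in order until the claim fails.
For a = 11, 12, 13, 14, …, 21, 22, 23 the conclusion holds.
a = 24: σ(24) = 60; 60 ≥ 60.

a = 24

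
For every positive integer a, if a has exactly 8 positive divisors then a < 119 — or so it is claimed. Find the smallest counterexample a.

We need the least positive integer a for which a has exactly 8 positive divisors but the claim fails.
For a = 24, 30, 40, 42, …, 105, 110, 114 the conclusion holds.
a = 128: τ(128) = 8; 128 ≥ 119.

a = 128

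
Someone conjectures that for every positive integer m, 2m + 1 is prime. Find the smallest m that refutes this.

For m = 1, 2, 3 the conclusion holds.
m = 4: 2m + 1 = 9 = 3 × 3, composite.
Thus m = 4 disproves the claim, and no smaller m works.

m = 4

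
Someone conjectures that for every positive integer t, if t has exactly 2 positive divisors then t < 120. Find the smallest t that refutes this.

Check each positive integer t in order until t has exactly 2 positive divisors but the claim fails.
The first 30 eligible values, up to t = 113, all satisfy the conclusion.
t = 127: τ(127) = 2; 127 ≥ 120.
So t = 127 is the smallest counterexample.

t = 127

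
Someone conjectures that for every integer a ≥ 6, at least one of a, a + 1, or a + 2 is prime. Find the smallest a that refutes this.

For a = 6, 7 the conclusion holds.
a = 8: 8 = 2 × 4; 9 = 3 × 3; 10 = 2 × 5 — all composite.
So a = 8 is the smallest counterexample.

a = 8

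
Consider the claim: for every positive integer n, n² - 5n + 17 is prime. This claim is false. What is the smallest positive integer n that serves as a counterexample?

A counterexample is any positive integer n such that n² - 5n + 17 is not prime; we check each in order.
For n = 1, 2, 3, 4, …, 10, 11, 12 the conclusion holds.
n = 13: n² - 5n + 17 = 121 = 11 × 11, composite.
Thus n = 13 disproves the claim, and no smaller n works.

n = 13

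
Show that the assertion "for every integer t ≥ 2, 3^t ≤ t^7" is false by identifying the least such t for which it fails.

t = 19

A counterexample is any integer t ≥ 2 such that 3^t > t^7; we check each in order.
For t = 2, 3, 4, 5, …, 16, 17, 18 the conclusion holds.
t = 19: 3^t = 1162261467 and t^7 = 893871739, so 1162261467 > 893871739.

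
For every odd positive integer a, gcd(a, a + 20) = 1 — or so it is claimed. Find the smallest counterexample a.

a = 5

A counterexample is any odd positive integer a such that gcd(a, a + 20) > 1; we check each in order.
a = 1: gcd(1, 21) = 1.
a = 3: gcd(3, 23) = 1.
a = 5: gcd(5, 25) = 5.
Hence a = 5 is a counterexample.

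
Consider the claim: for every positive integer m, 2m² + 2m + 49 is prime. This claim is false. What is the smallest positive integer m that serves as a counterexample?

For m = 1, 2, 3, 4, 5 the conclusion holds.
m = 6: 2m² + 2m + 49 = 133 = 7 × 19, composite.

m = 6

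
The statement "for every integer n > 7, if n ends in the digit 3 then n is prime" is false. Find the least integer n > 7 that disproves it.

n = 33

Check each integer n > 7 in order until n ends in the digit 3 but n is not prime.
For n = 13, 23 the conclusion holds.
n = 33: 33 ends in 3; 33 = 3 × 11, composite.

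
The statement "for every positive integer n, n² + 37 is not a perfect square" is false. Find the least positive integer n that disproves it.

n = 18

We need the least positive integer n for which n² + 37 is a perfect square.
For n = 1, 2, 3, 4, …, 15, 16, 17 the conclusion holds.
n = 18: 18² + 37 = 361 = 19², a perfect square.
Hence n = 18 is a counterexample.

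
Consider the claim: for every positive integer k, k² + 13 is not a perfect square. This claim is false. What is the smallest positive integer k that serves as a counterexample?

Check each positive integer k in order until k² + 13 is a perfect square.
The first 5 eligible values, up to k = 5, all satisfy the conclusion.
k = 6: 6² + 13 = 49 = 7², a perfect square.
So k = 6 is the smallest counterexample.

k = 6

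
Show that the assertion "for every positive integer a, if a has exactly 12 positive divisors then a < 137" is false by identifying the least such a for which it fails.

We need the least positive integer a for which a has exactly 12 positive divisors but the claim fails.
a = 60: τ(60) = 12; 60 < 137.
a = 72: τ(72) = 12; 72 < 137.
a = 84: τ(84) = 12; 84 < 137.
a = 90: τ(90) = 12; 90 < 137.
a = 96: τ(96) = 12; 96 < 137.
a = 108: τ(108) = 12; 108 < 137.
a = 126: τ(126) = 12; 126 < 137.
a = 132: τ(132) = 12; 132 < 137.
a = 140: τ(140) = 12; 140 ≥ 137.

a = 140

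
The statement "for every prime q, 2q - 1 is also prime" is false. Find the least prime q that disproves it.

We need the least prime q for which 2q - 1 is not prime.
For q = 2, 3 the conclusion holds.
q = 5: 2q - 1 = 9 = 3 × 3, not prime.
So q = 5 is the smallest counterexample.

q = 5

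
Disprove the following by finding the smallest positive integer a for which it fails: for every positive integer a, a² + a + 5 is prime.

For a = 1, 2, 3 the conclusion holds.
a = 4: a² + a + 5 = 25 = 5 × 5, composite.
Hence a = 4 is a counterexample.

a = 4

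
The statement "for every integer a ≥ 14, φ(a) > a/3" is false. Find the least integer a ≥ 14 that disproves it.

a = 18

A counterexample is any integer a ≥ 14 such that the claim fails; we check each in order.
For a = 14, 15, 16, 17 the conclusion holds.
a = 18: φ(18) = 6 and 18/3 = 6, so φ(18) ≤ 18/3.
So a = 18 is the smallest counterexample.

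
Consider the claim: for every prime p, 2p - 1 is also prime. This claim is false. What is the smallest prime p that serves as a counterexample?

A counterexample is any prime p such that 2p - 1 is not prime; we check each in order.
p = 2: 2p - 1 = 3, prime.
p = 3: 2p - 1 = 5, prime.
p = 5: 2p - 1 = 9 = 3 × 3, not prime.

p = 5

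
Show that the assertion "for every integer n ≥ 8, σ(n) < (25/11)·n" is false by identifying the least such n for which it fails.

A counterexample is any integer n ≥ 8 such that the claim fails; we check each in order.
For n = 8, 9, 10, 11 the conclusion holds.
n = 12: σ(12) = 28; 28 ≥ 300/11.
Hence n = 12 is a counterexample.

n = 12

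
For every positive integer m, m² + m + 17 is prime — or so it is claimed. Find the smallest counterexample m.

We need the least positive integer m for which m² + m + 17 is not prime.
For m = 1, 2, 3, 4, …, 13, 14, 15 the conclusion holds.
m = 16: m² + m + 17 = 289 = 17 × 17, composite.
Thus m = 16 disproves the claim, and no smaller m works.

m = 16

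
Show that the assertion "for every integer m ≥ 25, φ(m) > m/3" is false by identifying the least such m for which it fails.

A counterexample is any integer m ≥ 25 such that the claim fails; we check each in order.
The first 5 eligible values, up to m = 29, all satisfy the conclusion.
m = 30: φ(30) = 8 and 30/3 = 10, so φ(30) ≤ 30/3.
Hence m = 30 is a counterexample.

m = 30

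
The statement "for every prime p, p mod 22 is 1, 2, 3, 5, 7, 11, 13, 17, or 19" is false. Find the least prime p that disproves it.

p = 31

The first 10 eligible values, up to p = 29, all satisfy the conclusion.
p = 31: 31 mod 22 = 9 — not in {1, 2, 3, 5, 7, 11, 13, 17, 19}.
Thus p = 31 disproves the claim, and no smaller p works.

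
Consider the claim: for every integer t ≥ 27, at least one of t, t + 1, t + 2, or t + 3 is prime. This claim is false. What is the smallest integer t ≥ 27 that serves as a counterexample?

t = 32

We need the least integer t ≥ 27 for which t, t + 1, t + 2, t + 3 are all composite.
t = 27: 29 is prime.
t = 28: 29 is prime.
t = 29: 29 is prime.
t = 30: 31 is prime.
t = 31: 31 is prime.
t = 32: 32 = 2 × 16; 33 = 3 × 11; 34 = 2 × 17; 35 = 5 × 7 — all composite.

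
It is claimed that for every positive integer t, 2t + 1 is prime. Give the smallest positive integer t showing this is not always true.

Check each positive integer t in order until 2t + 1 is not prime.
For t = 1, 2, 3 the conclusion holds.
t = 4: 2t + 1 = 9 = 3 × 3, composite.

t = 4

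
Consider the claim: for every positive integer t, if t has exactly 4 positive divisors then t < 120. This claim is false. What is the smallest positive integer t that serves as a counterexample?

Check each positive integer t in order until t has exactly 4 positive divisors but the claim fails.
The first 37 eligible values, up to t = 119, all satisfy the conclusion.
t = 122: τ(122) = 4; 122 ≥ 120.
Thus t = 122 disproves the claim, and no smaller t works.

t = 122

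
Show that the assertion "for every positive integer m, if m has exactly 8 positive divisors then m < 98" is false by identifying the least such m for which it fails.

m = 102

For m = 24, 30, 40, 42, 54, 56, 66, 70, 78, 88 the conclusion holds.
m = 102: τ(102) = 8; 102 ≥ 98.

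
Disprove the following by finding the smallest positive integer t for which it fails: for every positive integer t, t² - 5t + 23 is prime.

t = 19

Check each positive integer t in order until t² - 5t + 23 is not prime.
For t = 1, 2, 3, 4, …, 16, 17, 18 the conclusion holds.
t = 19: t² - 5t + 23 = 289 = 17 × 17, composite.
Thus t = 19 disproves the claim, and no smaller t works.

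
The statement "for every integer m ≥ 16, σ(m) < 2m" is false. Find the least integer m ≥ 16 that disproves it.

A counterexample is any integer m ≥ 16 such that the claim fails; we check each in order.
For m = 16, 17 the conclusion holds.
m = 18: σ(18) = 39; 39 ≥ 36.

m = 18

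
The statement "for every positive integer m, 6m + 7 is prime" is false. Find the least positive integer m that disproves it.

m = 3

m = 1: 6m + 7 = 13, prime.
m = 2: 6m + 7 = 19, prime.
m = 3: 6m + 7 = 25 = 5 × 5, composite.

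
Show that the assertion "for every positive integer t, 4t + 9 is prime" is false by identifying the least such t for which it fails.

t = 3

For t = 1, 2 the conclusion holds.
t = 3: 4t + 9 = 21 = 3 × 7, composite.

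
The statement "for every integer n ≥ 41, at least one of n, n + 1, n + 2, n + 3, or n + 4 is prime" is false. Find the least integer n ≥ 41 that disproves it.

n = 48

Check each integer n ≥ 41 in order until n, n + 1, n + 2, n + 3, n + 4 are all composite.
n = 41: 41 is prime.
n = 42: 43 is prime.
n = 43: 43 is prime.
n = 44: 47 is prime.
n = 45: 47 is prime.
n = 46: 47 is prime.
n = 47: 47 is prime.
n = 48: 48 = 2 × 24; 49 = 7 × 7; 50 = 2 × 25; 51 = 3 × 17; 52 = 2 × 26 — all composite.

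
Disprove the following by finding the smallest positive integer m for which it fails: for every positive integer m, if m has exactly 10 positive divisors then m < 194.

m = 208

We need the least positive integer m for which m has exactly 10 positive divisors but the claim fails.
For m = 48, 80, 112, 162, 176 the conclusion holds.
m = 208: τ(208) = 10; 208 ≥ 194.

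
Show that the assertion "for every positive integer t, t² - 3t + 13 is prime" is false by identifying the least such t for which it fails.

A counterexample is any positive integer t such that t² - 3t + 13 is not prime; we check each in order.
For t = 1, 2, 3, 4, …, 9, 10, 11 the conclusion holds.
t = 12: t² - 3t + 13 = 121 = 11 × 11, composite.
So t = 12 is the smallest counterexample.

t = 12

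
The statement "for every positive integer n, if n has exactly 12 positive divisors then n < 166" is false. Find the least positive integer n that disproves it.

n = 198

We need the least positive integer n for which n has exactly 12 positive divisors but the claim fails.
For n = 60, 72, 84, 90, …, 150, 156, 160 the conclusion holds.
n = 198: τ(198) = 12; 198 ≥ 166.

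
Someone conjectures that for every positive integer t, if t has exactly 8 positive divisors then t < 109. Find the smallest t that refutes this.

A counterexample is any positive integer t such that t has exactly 8 positive divisors but the claim fails; we check each in order.
For t = 24, 30, 40, 42, …, 102, 104, 105 the conclusion holds.
t = 110: τ(110) = 8; 110 ≥ 109.

t = 110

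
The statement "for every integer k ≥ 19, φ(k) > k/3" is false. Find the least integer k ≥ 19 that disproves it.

k = 24

We need the least integer k ≥ 19 for which the claim fails.
k = 19: φ(19) = 18 and 19/3 = 19/3, so φ(19) > 19/3.
k = 20: φ(20) = 8 and 20/3 = 20/3, so φ(20) > 20/3.
k = 21: φ(21) = 12 and 21/3 = 7, so φ(21) > 21/3.
k = 22: φ(22) = 10 and 22/3 = 22/3, so φ(22) > 22/3.
k = 23: φ(23) = 22 and 23/3 = 23/3, so φ(23) > 23/3.
k = 24: φ(24) = 8 and 24/3 = 8, so φ(24) ≤ 24/3.
Thus k = 24 disproves the claim, and no smaller k works.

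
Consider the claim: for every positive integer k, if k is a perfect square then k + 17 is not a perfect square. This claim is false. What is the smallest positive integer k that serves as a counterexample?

k = 64

The first 7 eligible values, up to k = 49, all satisfy the conclusion.
k = 64: 64 = 8² and 64 + 17 = 81 = 9².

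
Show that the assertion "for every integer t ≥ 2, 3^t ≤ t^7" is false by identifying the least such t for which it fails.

For t = 2, 3, 4, 5, …, 16, 17, 18 the conclusion holds.
t = 19: 3^t = 1162261467 and t^7 = 893871739, so 1162261467 > 893871739.
Thus t = 19 disproves the claim, and no smaller t works.

t = 19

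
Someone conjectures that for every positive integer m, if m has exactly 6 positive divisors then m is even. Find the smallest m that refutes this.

A counterexample is any positive integer m such that m has exactly 6 positive divisors but m is odd; we check each in order.
The first 6 eligible values, up to m = 44, all satisfy the conclusion.
m = 45: divisors of 45: 1, 3, 5, 9, 15, 45; 45 is odd.
Hence m = 45 is a counterexample.

m = 45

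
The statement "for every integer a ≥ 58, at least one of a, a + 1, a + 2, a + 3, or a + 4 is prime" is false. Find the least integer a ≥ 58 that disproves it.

a = 62

A counterexample is any integer a ≥ 58 such that a, a + 1, a + 2, a + 3, a + 4 are all composite; we check each in order.
The first 4 eligible values, up to a = 61, all satisfy the conclusion.
a = 62: 62 = 2 × 31; 63 = 3 × 21; 64 = 2 × 32; 65 = 5 × 13; 66 = 2 × 33 — all composite.
Thus a = 62 disproves the claim, and no smaller a works.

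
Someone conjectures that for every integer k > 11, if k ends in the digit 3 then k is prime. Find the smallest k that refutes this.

k = 33

For k = 13, 23 the conclusion holds.
k = 33: 33 ends in 3; 33 = 3 × 11, composite.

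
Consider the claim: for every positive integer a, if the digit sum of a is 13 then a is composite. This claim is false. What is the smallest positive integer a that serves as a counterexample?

a = 67

For a = 49, 58 the conclusion holds.
a = 67: digit sum 13; 67 is prime, not composite.
Hence a = 67 is a counterexample.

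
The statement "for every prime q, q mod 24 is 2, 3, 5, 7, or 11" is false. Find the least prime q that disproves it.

Check each prime q in order until the claim fails.
For q = 2, 3, 5, 7, 11 the conclusion holds.
q = 13: 13 mod 24 = 13 — not in {2, 3, 5, 7, 11}.

q = 13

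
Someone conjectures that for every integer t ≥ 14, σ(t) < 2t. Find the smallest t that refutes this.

t = 18

Check each integer t ≥ 14 in order until the claim fails.
The first 4 eligible values, up to t = 17, all satisfy the conclusion.
t = 18: σ(18) = 39; 39 ≥ 36.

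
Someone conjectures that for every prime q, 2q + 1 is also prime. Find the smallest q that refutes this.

q = 7

q = 2: 2q + 1 = 5, prime.
q = 3: 2q + 1 = 7, prime.
q = 5: 2q + 1 = 11, prime.
q = 7: 2q + 1 = 15 = 3 × 5, not prime.
So q = 7 is the smallest counterexample.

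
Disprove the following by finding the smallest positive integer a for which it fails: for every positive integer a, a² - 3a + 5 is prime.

a = 4

We need the least positive integer a for which a² - 3a + 5 is not prime.
For a = 1, 2, 3 the conclusion holds.
a = 4: a² - 3a + 5 = 9 = 3 × 3, composite.
Hence a = 4 is a counterexample.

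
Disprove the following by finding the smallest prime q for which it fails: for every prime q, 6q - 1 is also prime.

q = 11

We need the least prime q for which 6q - 1 is not prime.
The first 4 eligible values, up to q = 7, all satisfy the conclusion.
q = 11: 6q - 1 = 65 = 5 × 13, not prime.
Thus q = 11 disproves the claim, and no smaller q works.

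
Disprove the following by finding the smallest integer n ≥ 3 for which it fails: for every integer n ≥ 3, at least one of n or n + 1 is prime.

The first 5 eligible values, up to n = 7, all satisfy the conclusion.
n = 8: 8 = 2 × 4; 9 = 3 × 3 — both composite.

n = 8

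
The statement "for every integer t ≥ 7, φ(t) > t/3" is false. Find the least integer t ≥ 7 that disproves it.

t = 12

t = 7: φ(7) = 6 and 7/3 = 7/3, so φ(7) > 7/3.
t = 8: φ(8) = 4 and 8/3 = 8/3, so φ(8) > 8/3.
t = 9: φ(9) = 6 and 9/3 = 3, so φ(9) > 9/3.
t = 10: φ(10) = 4 and 10/3 = 10/3, so φ(10) > 10/3.
t = 11: φ(11) = 10 and 11/3 = 11/3, so φ(11) > 11/3.
t = 12: φ(12) = 4 and 12/3 = 4, so φ(12) ≤ 12/3.
Hence t = 12 is a counterexample.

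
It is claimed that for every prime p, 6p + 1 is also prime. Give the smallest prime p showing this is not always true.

p = 2: 6p + 1 = 13, prime.
p = 3: 6p + 1 = 19, prime.
p = 5: 6p + 1 = 31, prime.
p = 7: 6p + 1 = 43, prime.
p = 11: 6p + 1 = 67, prime.
p = 13: 6p + 1 = 79, prime.
p = 17: 6p + 1 = 103, prime.
p = 19: 6p + 1 = 115 = 5 × 23, not prime.
So p = 19 is the smallest counterexample.

p = 19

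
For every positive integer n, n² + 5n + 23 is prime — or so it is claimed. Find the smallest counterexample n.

n = 14

Check each positive integer n in order until n² + 5n + 23 is not prime.
For n = 1, 2, 3, 4, …, 11, 12, 13 the conclusion holds.
n = 14: n² + 5n + 23 = 289 = 17 × 17, composite.
Thus n = 14 disproves the claim, and no smaller n works.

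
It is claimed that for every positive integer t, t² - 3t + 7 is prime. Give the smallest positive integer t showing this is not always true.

Check each positive integer t in order until t² - 3t + 7 is not prime.
The first 5 eligible values, up to t = 5, all satisfy the conclusion.
t = 6: t² - 3t + 7 = 25 = 5 × 5, composite.
Hence t = 6 is a counterexample.

t = 6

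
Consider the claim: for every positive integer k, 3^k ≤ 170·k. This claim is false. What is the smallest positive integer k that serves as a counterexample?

k = 7

We need the least positive integer k for which 3^k > 170·k.
For k = 1, 2, 3, 4, 5, 6 the conclusion holds.
k = 7: 3^k = 2187 and 170·k = 1190, so 2187 > 1190.
So k = 7 is the smallest counterexample.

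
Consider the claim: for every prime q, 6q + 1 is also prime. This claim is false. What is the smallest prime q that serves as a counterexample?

q = 19

The first 7 eligible values, up to q = 17, all satisfy the conclusion.
q = 19: 6q + 1 = 115 = 5 × 23, not prime.
Thus q = 19 disproves the claim, and no smaller q works.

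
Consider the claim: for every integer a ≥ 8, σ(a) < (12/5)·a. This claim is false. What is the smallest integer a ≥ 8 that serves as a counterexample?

For a = 8, 9, 10, 11, …, 21, 22, 23 the conclusion holds.
a = 24: σ(24) = 60; 60 ≥ 288/5.

a = 24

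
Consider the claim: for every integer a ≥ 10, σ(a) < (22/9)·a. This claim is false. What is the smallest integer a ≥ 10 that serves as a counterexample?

a = 24

Check each integer a ≥ 10 in order until the claim fails.
For a = 10, 11, 12, 13, …, 21, 22, 23 the conclusion holds.
a = 24: σ(24) = 60; 60 ≥ 176/3.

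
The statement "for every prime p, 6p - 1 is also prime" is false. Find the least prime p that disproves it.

We need the least prime p for which 6p - 1 is not prime.
p = 2: 6p - 1 = 11, prime.
p = 3: 6p - 1 = 17, prime.
p = 5: 6p - 1 = 29, prime.
p = 7: 6p - 1 = 41, prime.
p = 11: 6p - 1 = 65 = 5 × 13, not prime.

p = 11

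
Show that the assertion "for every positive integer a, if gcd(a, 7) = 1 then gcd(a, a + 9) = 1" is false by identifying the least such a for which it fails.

a = 1: gcd(1, 10) = 1.
a = 2: gcd(2, 11) = 1.
a = 3: gcd(3, 12) = 3.
So a = 3 is the smallest counterexample.

a = 3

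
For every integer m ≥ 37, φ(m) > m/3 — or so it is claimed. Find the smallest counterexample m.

A counterexample is any integer m ≥ 37 such that the claim fails; we check each in order.
m = 37: φ(37) = 36 and 37/3 = 37/3, so φ(37) > 37/3.
m = 38: φ(38) = 18 and 38/3 = 38/3, so φ(38) > 38/3.
m = 39: φ(39) = 24 and 39/3 = 13, so φ(39) > 39/3.
m = 40: φ(40) = 16 and 40/3 = 40/3, so φ(40) > 40/3.
m = 41: φ(41) = 40 and 41/3 = 41/3, so φ(41) > 41/3.
m = 42: φ(42) = 12 and 42/3 = 14, so φ(42) ≤ 42/3.

m = 42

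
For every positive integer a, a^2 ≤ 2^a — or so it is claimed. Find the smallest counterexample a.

a = 3

For a = 1, 2 the conclusion holds.
a = 3: a^2 = 9 and 2^a = 8, so 9 > 8.
So a = 3 is the smallest counterexample.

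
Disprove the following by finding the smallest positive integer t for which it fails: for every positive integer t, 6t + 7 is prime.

t = 3

We need the least positive integer t for which 6t + 7 is not prime.
For t = 1, 2 the conclusion holds.
t = 3: 6t + 7 = 25 = 5 × 5, composite.
So t = 3 is the smallest counterexample.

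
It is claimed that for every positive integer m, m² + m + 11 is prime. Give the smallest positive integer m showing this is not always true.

m = 10

A counterexample is any positive integer m such that m² + m + 11 is not prime; we check each in order.
For m = 1, 2, 3, 4, 5, 6, 7, 8, 9 the conclusion holds.
m = 10: m² + m + 11 = 121 = 11 × 11, composite.
Hence m = 10 is a counterexample.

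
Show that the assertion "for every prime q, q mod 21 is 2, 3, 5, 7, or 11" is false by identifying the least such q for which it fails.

q = 13

Check each prime q in order until the claim fails.
q = 2: 2 mod 21 = 2.
q = 3: 3 mod 21 = 3.
q = 5: 5 mod 21 = 5.
q = 7: 7 mod 21 = 7.
q = 11: 11 mod 21 = 11.
q = 13: 13 mod 21 = 13 — not in {2, 3, 5, 7, 11}.
So q = 13 is the smallest counterexample.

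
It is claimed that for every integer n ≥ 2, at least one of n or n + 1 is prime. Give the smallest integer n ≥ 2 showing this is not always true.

For n = 2, 3, 4, 5, 6, 7 the conclusion holds.
n = 8: 8 = 2 × 4; 9 = 3 × 3 — both composite.
Thus n = 8 disproves the claim, and no smaller n works.

n = 8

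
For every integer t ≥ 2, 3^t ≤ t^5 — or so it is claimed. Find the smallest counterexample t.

t = 11

Check each integer t ≥ 2 in order until 3^t > t^5.
For t = 2, 3, 4, 5, 6, 7, 8, 9, 10 the conclusion holds.
t = 11: 3^t = 177147 and t^5 = 161051, so 177147 > 161051.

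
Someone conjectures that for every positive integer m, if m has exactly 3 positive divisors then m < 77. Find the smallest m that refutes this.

m = 121

We need the least positive integer m for which m has exactly 3 positive divisors but the claim fails.
The first 4 eligible values, up to m = 49, all satisfy the conclusion.
m = 121: τ(121) = 3; 121 ≥ 77.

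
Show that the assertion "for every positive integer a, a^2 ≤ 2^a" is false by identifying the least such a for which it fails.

a = 3

A counterexample is any positive integer a such that a^2 > 2^a; we check each in order.
a = 1: a^2 = 1 and 2^a = 2, so 1 ≤ 2.
a = 2: a^2 = 4 and 2^a = 4, so 4 ≤ 4.
a = 3: a^2 = 9 and 2^a = 8, so 9 > 8.
Hence a = 3 is a counterexample.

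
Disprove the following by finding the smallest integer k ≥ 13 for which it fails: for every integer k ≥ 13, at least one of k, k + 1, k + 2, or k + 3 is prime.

k = 24

We need the least integer k ≥ 13 for which k, k + 1, k + 2, k + 3 are all composite.
For k = 13, 14, 15, 16, …, 21, 22, 23 the conclusion holds.
k = 24: 24 = 2 × 12; 25 = 5 × 5; 26 = 2 × 13; 27 = 3 × 9 — all composite.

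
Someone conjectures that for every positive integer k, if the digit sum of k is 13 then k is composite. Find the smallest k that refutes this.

k = 67

We need the least positive integer k for which the digit sum of k is 13 but k is prime.
For k = 49, 58 the conclusion holds.
k = 67: digit sum 13; 67 is prime, not composite.
So k = 67 is the smallest counterexample.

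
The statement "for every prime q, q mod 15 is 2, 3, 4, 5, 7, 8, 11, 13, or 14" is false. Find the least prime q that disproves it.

q = 31

The first 10 eligible values, up to q = 29, all satisfy the conclusion.
q = 31: 31 mod 15 = 1 — not in {2, 3, 4, 5, 7, 8, 11, 13, 14}.
Thus q = 31 disproves the claim, and no smaller q works.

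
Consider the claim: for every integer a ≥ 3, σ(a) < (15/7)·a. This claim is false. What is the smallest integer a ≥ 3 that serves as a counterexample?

A counterexample is any integer a ≥ 3 such that the claim fails; we check each in order.
The first 9 eligible values, up to a = 11, all satisfy the conclusion.
a = 12: σ(12) = 28; 28 ≥ 180/7.

a = 12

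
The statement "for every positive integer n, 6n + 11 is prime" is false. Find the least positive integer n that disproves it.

We need the least positive integer n for which 6n + 11 is not prime.
n = 1: 6n + 11 = 17, prime.
n = 2: 6n + 11 = 23, prime.
n = 3: 6n + 11 = 29, prime.
n = 4: 6n + 11 = 35 = 5 × 7, composite.
Hence n = 4 is a counterexample.

n = 4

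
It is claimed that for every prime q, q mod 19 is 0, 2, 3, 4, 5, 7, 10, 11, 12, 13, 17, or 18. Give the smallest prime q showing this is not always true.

q = 47

For q = 2, 3, 5, 7, …, 37, 41, 43 the conclusion holds.
q = 47: 47 mod 19 = 9 — not in {0, 2, 3, 4, 5, 7, 10, 11, 12, 13, 17, 18}.
Hence q = 47 is a counterexample.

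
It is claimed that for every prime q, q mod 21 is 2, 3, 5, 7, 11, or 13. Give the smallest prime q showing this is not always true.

Check each prime q in order until the claim fails.
The first 6 eligible values, up to q = 13, all satisfy the conclusion.
q = 17: 17 mod 21 = 17 — not in {2, 3, 5, 7, 11, 13}.

q = 17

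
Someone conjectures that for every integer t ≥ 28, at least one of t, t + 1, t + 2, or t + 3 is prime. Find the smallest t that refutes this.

For t = 28, 29, 30, 31 the conclusion holds.
t = 32: 32 = 2 × 16; 33 = 3 × 11; 34 = 2 × 17; 35 = 5 × 7 — all composite.

t = 32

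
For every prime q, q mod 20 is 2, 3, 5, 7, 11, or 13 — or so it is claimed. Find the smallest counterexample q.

A counterexample is any prime q such that the claim fails; we check each in order.
For q = 2, 3, 5, 7, 11, 13 the conclusion holds.
q = 17: 17 mod 20 = 17 — not in {2, 3, 5, 7, 11, 13}.
Thus q = 17 disproves the claim, and no smaller q works.

q = 17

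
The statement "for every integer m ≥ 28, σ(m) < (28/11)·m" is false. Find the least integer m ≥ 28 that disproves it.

Check each integer m ≥ 28 in order until the claim fails.
For m = 28, 29, 30, 31, …, 45, 46, 47 the conclusion holds.
m = 48: σ(48) = 124; 124 ≥ 1344/11.

m = 48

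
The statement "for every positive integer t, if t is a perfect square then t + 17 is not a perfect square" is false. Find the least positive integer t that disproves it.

A counterexample is any positive integer t such that t is a perfect square but t + 17 is a perfect square; we check each in order.
t = 1: 1 + 17 = 18, not a perfect square.
t = 4: 4 + 17 = 21, not a perfect square.
t = 9: 9 + 17 = 26, not a perfect square.
t = 16: 16 + 17 = 33, not a perfect square.
t = 25: 25 + 17 = 42, not a perfect square.
t = 36: 36 + 17 = 53, not a perfect square.
t = 49: 49 + 17 = 66, not a perfect square.
t = 64: 64 = 8² and 64 + 17 = 81 = 9².

t = 64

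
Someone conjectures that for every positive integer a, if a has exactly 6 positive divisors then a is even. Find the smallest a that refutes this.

a = 45

We need the least positive integer a for which a has exactly 6 positive divisors but a is odd.
a = 12: divisors of 12: 1, 2, 3, 4, 6, 12; 12 is even.
a = 18: divisors of 18: 1, 2, 3, 6, 9, 18; 18 is even.
a = 20: divisors of 20: 1, 2, 4, 5, 10, 20; 20 is even.
a = 28: divisors of 28: 1, 2, 4, 7, 14, 28; 28 is even.
a = 32: divisors of 32: 1, 2, 4, 8, 16, 32; 32 is even.
a = 44: divisors of 44: 1, 2, 4, 11, 22, 44; 44 is even.
a = 45: divisors of 45: 1, 3, 5, 9, 15, 45; 45 is odd.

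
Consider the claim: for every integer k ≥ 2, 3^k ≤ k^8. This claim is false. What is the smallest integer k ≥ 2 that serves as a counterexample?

k = 23

A counterexample is any integer k ≥ 2 such that 3^k > k^8; we check each in order.
The first 21 eligible values, up to k = 22, all satisfy the conclusion.
k = 23: 3^k = 94143178827 and k^8 = 78310985281, so 94143178827 > 78310985281.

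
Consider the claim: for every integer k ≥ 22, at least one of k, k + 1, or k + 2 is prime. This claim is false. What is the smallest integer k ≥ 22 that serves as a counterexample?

k = 24

Check each integer k ≥ 22 in order until k, k + 1, k + 2 are all composite.
k = 22: 23 is prime.
k = 23: 23 is prime.
k = 24: 24 = 2 × 12; 25 = 5 × 5; 26 = 2 × 13 — all composite.
Hence k = 24 is a counterexample.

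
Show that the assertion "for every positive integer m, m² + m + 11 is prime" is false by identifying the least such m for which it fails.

Check each positive integer m in order until m² + m + 11 is not prime.
The first 9 eligible values, up to m = 9, all satisfy the conclusion.
m = 10: m² + m + 11 = 121 = 11 × 11, composite.

m = 10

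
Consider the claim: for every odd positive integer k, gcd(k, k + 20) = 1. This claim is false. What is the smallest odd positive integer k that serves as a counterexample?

k = 5

We need the least odd positive integer k for which gcd(k, k + 20) > 1.
k = 1: gcd(1, 21) = 1.
k = 3: gcd(3, 23) = 1.
k = 5: gcd(5, 25) = 5.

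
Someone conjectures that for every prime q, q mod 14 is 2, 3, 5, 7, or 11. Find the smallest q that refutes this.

q = 13

A counterexample is any prime q such that the claim fails; we check each in order.
The first 5 eligible values, up to q = 11, all satisfy the conclusion.
q = 13: 13 mod 14 = 13 — not in {2, 3, 5, 7, 11}.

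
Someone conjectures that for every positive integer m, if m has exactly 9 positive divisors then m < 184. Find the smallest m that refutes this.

m = 196

Check each positive integer m in order until m has exactly 9 positive divisors but the claim fails.
For m = 36, 100 the conclusion holds.
m = 196: τ(196) = 9; 196 ≥ 184.
Hence m = 196 is a counterexample.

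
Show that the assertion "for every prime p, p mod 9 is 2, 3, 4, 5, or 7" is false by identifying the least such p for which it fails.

We need the least prime p for which the claim fails.
For p = 2, 3, 5, 7, 11, 13 the conclusion holds.
p = 17: 17 mod 9 = 8 — not in {2, 3, 4, 5, 7}.

p = 17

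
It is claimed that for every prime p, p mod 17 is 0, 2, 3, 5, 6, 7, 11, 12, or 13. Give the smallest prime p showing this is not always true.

For p = 2, 3, 5, 7, 11, 13, 17, 19, 23, 29 the conclusion holds.
p = 31: 31 mod 17 = 14 — not in {0, 2, 3, 5, 6, 7, 11, 12, 13}.

p = 31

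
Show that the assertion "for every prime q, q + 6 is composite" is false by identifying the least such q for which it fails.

We need the least prime q for which q + 6 is prime.
q = 2: q + 6 = 8 = 2 × 4, composite.
q = 3: q + 6 = 9 = 3 × 3, composite.
q = 5: q + 6 = 11, prime — not composite.
Hence q = 5 is a counterexample.

q = 5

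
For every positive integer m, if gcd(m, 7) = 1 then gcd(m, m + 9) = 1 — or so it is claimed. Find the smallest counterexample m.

m = 3

Check each positive integer m in order until gcd(m, 7) = 1 but gcd(m, m + 9) > 1.
For m = 1, 2 the conclusion holds.
m = 3: gcd(3, 12) = 3.
Thus m = 3 disproves the claim, and no smaller m works.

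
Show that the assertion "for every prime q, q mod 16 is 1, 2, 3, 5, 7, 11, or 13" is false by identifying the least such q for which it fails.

q = 31

Check each prime q in order until the claim fails.
For q = 2, 3, 5, 7, 11, 13, 17, 19, 23, 29 the conclusion holds.
q = 31: 31 mod 16 = 15 — not in {1, 2, 3, 5, 7, 11, 13}.
So q = 31 is the smallest counterexample.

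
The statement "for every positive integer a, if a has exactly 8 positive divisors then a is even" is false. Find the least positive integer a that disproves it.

A counterexample is any positive integer a such that a has exactly 8 positive divisors but a is odd; we check each in order.
For a = 24, 30, 40, 42, …, 88, 102, 104 the conclusion holds.
a = 105: divisors of 105: 1, 3, 5, 7, 15, 21, 35, 105; 105 is odd.
So a = 105 is the smallest counterexample.

a = 105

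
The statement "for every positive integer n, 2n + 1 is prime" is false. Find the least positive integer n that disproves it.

n = 4

A counterexample is any positive integer n such that 2n + 1 is not prime; we check each in order.
n = 1: 2n + 1 = 3, prime.
n = 2: 2n + 1 = 5, prime.
n = 3: 2n + 1 = 7, prime.
n = 4: 2n + 1 = 9 = 3 × 3, composite.
Thus n = 4 disproves the claim, and no smaller n works.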